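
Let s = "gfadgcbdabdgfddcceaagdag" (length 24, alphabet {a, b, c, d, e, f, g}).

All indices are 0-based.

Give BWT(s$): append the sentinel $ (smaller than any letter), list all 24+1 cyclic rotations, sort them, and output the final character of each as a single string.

rank  rotation                   last
    0  $gfadgcbdabdgfddcceaagdag  g
    1  aagdag$gfadgcbdabdgfddcce  e
    2  abdgfddcceaagdag$gfadgcbd  d
    3  adgcbdabdgfddcceaagdag$gf  f
    4  ag$gfadgcbdabdgfddcceaagd  d
    5  agdag$gfadgcbdabdgfddccea  a
    6  bdabdgfddcceaagdag$gfadgc  c
    7  bdgfddcceaagdag$gfadgcbda  a
    8  cbdabdgfddcceaagdag$gfadg  g
    9  cceaagdag$gfadgcbdabdgfdd  d
   10  ceaagdag$gfadgcbdabdgfddc  c
   11  dabdgfddcceaagdag$gfadgcb  b
   12  dag$gfadgcbdabdgfddcceaag  g
   13  dcceaagdag$gfadgcbdabdgfd  d
   14  ddcceaagdag$gfadgcbdabdgf  f
   15  dgcbdabdgfddcceaagdag$gfa  a
   16  dgfddcceaagdag$gfadgcbdab  b
   17  eaagdag$gfadgcbdabdgfddcc  c
   18  fadgcbdabdgfddcceaagdag$g  g
   19  fddcceaagdag$gfadgcbdabdg  g
   20  g$gfadgcbdabdgfddcceaagda  a
   21  gcbdabdgfddcceaagdag$gfad  d
   22  gdag$gfadgcbdabdgfddcceaa  a
   23  gfadgcbdabdgfddcceaagdag$  $
   24  gfddcceaagdag$gfadgcbdabd  d

gedfdacagdcbgdfabcggada$d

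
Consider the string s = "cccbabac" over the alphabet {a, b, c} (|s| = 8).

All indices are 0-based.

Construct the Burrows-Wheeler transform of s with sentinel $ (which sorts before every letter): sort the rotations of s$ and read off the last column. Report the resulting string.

cbbcaacc$

rank  rotation   last
    0  $cccbabac  c
    1  abac$cccb  b
    2  ac$cccbab  b
    3  babac$ccc  c
    4  bac$cccba  a
    5  c$cccbaba  a
    6  cbabac$cc  c
    7  ccbabac$c  c
    8  cccbabac$  $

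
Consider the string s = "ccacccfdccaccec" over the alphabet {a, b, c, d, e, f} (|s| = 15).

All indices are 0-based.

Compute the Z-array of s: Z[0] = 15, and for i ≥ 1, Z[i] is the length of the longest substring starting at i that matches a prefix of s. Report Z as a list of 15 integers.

Z[0]=15
i=1: i≥r, start 0; Z[1]=1 extend→box=[1,2)
i=2: i≥r, start 0; Z[2]=0
i=3: i≥r, start 0; Z[3]=2 extend→box=[3,5)
i=4: min(r-i=1, Z[1]=1)=1; Z[4]=2 extend→box=[4,6)
i=5: min(r-i=1, Z[1]=1)=1; Z[5]=1
i=6: i≥r, start 0; Z[6]=0
i=7: i≥r, start 0; Z[7]=0
i=8: i≥r, start 0; Z[8]=5 extend→box=[8,13)
i=9: min(r-i=4, Z[1]=1)=1; Z[9]=1
i=10: min(r-i=3, Z[2]=0)=0; Z[10]=0
i=11: min(r-i=2, Z[3]=2)=2; Z[11]=2
i=12: min(r-i=1, Z[4]=2)=1; Z[12]=1
i=13: i≥r, start 0; Z[13]=0
i=14: i≥r, start 0; Z[14]=1 extend→box=[14,15)

[15, 1, 0, 2, 2, 1, 0, 0, 5, 1, 0, 2, 1, 0, 1]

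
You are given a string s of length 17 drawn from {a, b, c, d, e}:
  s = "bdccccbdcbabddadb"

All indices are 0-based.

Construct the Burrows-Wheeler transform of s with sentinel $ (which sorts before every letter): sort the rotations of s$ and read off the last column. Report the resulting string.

bbddcc$adcccddabbb

rank  rotation            last
    0  $bdccccbdcbabddadb  b
    1  abddadb$bdccccbdcb  b
    2  adb$bdccccbdcbabdd  d
    3  b$bdccccbdcbabddad  d
    4  babddadb$bdccccbdc  c
    5  bdcbabddadb$bdcccc  c
    6  bdccccbdcbabddadb$  $
    7  bddadb$bdccccbdcba  a
    8  cbabddadb$bdccccbd  d
    9  cbdcbabddadb$bdccc  c
   10  ccbdcbabddadb$bdcc  c
   11  cccbdcbabddadb$bdc  c
   12  ccccbdcbabddadb$bd  d
   13  dadb$bdccccbdcbabd  d
   14  db$bdccccbdcbabdda  a
   15  dcbabddadb$bdccccb  b
   16  dccccbdcbabddadb$b  b
   17  ddadb$bdccccbdcbab  b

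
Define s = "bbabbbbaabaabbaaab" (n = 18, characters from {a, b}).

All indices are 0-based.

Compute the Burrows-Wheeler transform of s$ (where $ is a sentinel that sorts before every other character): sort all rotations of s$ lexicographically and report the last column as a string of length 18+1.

rank  rotation             last
    0  $bbabbbbaabaabbaaab  b
    1  aaab$bbabbbbaabaabb  b
    2  aab$bbabbbbaabaabba  a
    3  aabaabbaaab$bbabbbb  b
    4  aabbaaab$bbabbbbaab  b
    5  ab$bbabbbbaabaabbaa  a
    6  abaabbaaab$bbabbbba  a
    7  abbaaab$bbabbbbaaba  a
    8  abbbbaabaabbaaab$bb  b
    9  b$bbabbbbaabaabbaaa  a
   10  baaab$bbabbbbaabaab  b
   11  baabaabbaaab$bbabbb  b
   12  baabbaaab$bbabbbbaa  a
   13  babbbbaabaabbaaab$b  b
   14  bbaaab$bbabbbbaabaa  a
   15  bbaabaabbaaab$bbabb  b
   16  bbabbbbaabaabbaaab$  $
   17  bbbaabaabbaaab$bbab  b
   18  bbbbaabaabbaaab$bba  a

bbabbaaababbabab$ba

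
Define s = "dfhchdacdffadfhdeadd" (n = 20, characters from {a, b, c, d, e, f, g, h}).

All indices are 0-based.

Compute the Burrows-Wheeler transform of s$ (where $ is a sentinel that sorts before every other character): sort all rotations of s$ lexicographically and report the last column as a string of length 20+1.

ddefahdhahc$adfdddfcf

rank  rotation               last
    0  $dfhchdacdffadfhdeadd  d
    1  acdffadfhdeadd$dfhchd  d
    2  add$dfhchdacdffadfhde  e
    3  adfhdeadd$dfhchdacdff  f
    4  cdffadfhdeadd$dfhchda  a
    5  chdacdffadfhdeadd$dfh  h
    6  d$dfhchdacdffadfhdead  d
    7  dacdffadfhdeadd$dfhch  h
    8  dd$dfhchdacdffadfhdea  a
    9  deadd$dfhchdacdffadfh  h
   10  dffadfhdeadd$dfhchdac  c
   11  dfhchdacdffadfhdeadd$  $
   12  dfhdeadd$dfhchdacdffa  a
   13  eadd$dfhchdacdffadfhd  d
   14  fadfhdeadd$dfhchdacdf  f
   15  ffadfhdeadd$dfhchdacd  d
   16  fhchdacdffadfhdeadd$d  d
   17  fhdeadd$dfhchdacdffad  d
   18  hchdacdffadfhdeadd$df  f
   19  hdacdffadfhdeadd$dfhc  c
   20  hdeadd$dfhchdacdffadf  f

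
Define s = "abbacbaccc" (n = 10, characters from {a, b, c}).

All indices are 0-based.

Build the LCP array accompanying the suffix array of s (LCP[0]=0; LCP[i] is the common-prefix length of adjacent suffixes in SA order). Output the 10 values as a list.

rank | idx | suffix
   0 |   0 | abbacbaccc
   1 |   3 | acbaccc
   2 |   6 | accc
   3 |   2 | bacbaccc
   4 |   5 | baccc
   5 |   1 | bbacbaccc
   6 |   9 | c
   7 |   4 | cbaccc
   8 |   8 | cc
   9 |   7 | ccc

SA = [0, 3, 6, 2, 5, 1, 9, 4, 8, 7]
i: (SA[i-1],SA[i]) lcp shared
  1: (0,3) 1 'a'
  2: (3,6) 2 'ac'
  3: (6,2) 0 ''
  4: (2,5) 3 'bac'
  5: (5,1) 1 'b'
  6: (1,9) 0 ''
  7: (9,4) 1 'c'
  8: (4,8) 1 'c'
  9: (8,7) 2 'cc'

[0, 1, 2, 0, 3, 1, 0, 1, 1, 2]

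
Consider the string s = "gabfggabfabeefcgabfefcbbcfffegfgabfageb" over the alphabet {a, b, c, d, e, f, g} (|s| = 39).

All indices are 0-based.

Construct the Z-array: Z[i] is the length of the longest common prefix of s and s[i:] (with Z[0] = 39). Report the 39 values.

[39, 0, 0, 0, 1, 4, 0, 0, 0, 0, 0, 0, 0, 0, 0, 4, 0, 0, 0, 0, 0, 0, 0, 0, 0, 0, 0, 0, 0, 1, 0, 4, 0, 0, 0, 0, 1, 0, 0]

Z[0]=39
i=1: outside box; Z[1]=0
i=2: outside box; Z[2]=0
i=3: outside box; Z[3]=0
i=4: outside box; Z[4]=1 scan→box=[4,5)
i=5: outside box; Z[5]=4 scan→box=[5,9)
i=6: min(r-i=3, Z[1]=0)=0; Z[6]=0
i=7: min(r-i=2, Z[2]=0)=0; Z[7]=0
i=8: min(r-i=1, Z[3]=0)=0; Z[8]=0
i=9: outside box; Z[9]=0
i=10: outside box; Z[10]=0
i=11: outside box; Z[11]=0
i=12: outside box; Z[12]=0
i=13: outside box; Z[13]=0
i=14: outside box; Z[14]=0
i=15: outside box; Z[15]=4 scan→box=[15,19)
i=16: min(r-i=3, Z[1]=0)=0; Z[16]=0
i=17: min(r-i=2, Z[2]=0)=0; Z[17]=0
i=18: min(r-i=1, Z[3]=0)=0; Z[18]=0
i=19: outside box; Z[19]=0
i=20: outside box; Z[20]=0
i=21: outside box; Z[21]=0
i=22: outside box; Z[22]=0
i=23: outside box; Z[23]=0
i=24: outside box; Z[24]=0
i=25: outside box; Z[25]=0
i=26: outside box; Z[26]=0
i=27: outside box; Z[27]=0
i=28: outside box; Z[28]=0
i=29: outside box; Z[29]=1 scan→box=[29,30)
i=30: outside box; Z[30]=0
i=31: outside box; Z[31]=4 scan→box=[31,35)
i=32: min(r-i=3, Z[1]=0)=0; Z[32]=0
i=33: min(r-i=2, Z[2]=0)=0; Z[33]=0
i=34: min(r-i=1, Z[3]=0)=0; Z[34]=0
i=35: outside box; Z[35]=0
i=36: outside box; Z[36]=1 scan→box=[36,37)
i=37: outside box; Z[37]=0
i=38: outside box; Z[38]=0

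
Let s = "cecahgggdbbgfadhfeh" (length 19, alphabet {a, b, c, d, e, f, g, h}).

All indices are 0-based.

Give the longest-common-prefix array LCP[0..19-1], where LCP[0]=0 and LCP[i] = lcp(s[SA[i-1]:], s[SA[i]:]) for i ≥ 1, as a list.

[0, 1, 0, 1, 0, 1, 0, 1, 0, 1, 0, 1, 0, 1, 1, 2, 0, 1, 1]

rank | idx | suffix
   0 |  13 | adhfeh
   1 |   3 | ahgggdbbgfadhfeh
   2 |   9 | bbgfadhfeh
   3 |  10 | bgfadhfeh
   4 |   2 | cahgggdbbgfadhfeh
   5 |   0 | cecahgggdbbgfadhfeh
   6 |   8 | dbbgfadhfeh
   7 |  14 | dhfeh
   8 |   1 | ecahgggdbbgfadhfeh
   9 |  17 | eh
  10 |  12 | fadhfeh
  11 |  16 | feh
  12 |   7 | gdbbgfadhfeh
  13 |  11 | gfadhfeh
  14 |   6 | ggdbbgfadhfeh
  15 |   5 | gggdbbgfadhfeh
  16 |  18 | h
  17 |  15 | hfeh
  18 |   4 | hgggdbbgfadhfeh

SA = [13, 3, 9, 10, 2, 0, 8, 14, 1, 17, 12, 16, 7, 11, 6, 5, 18, 15, 4]
[i] adj suffixes → lcp
  [1] 13/3 → 1 ('a')
  [2] 3/9 → 0 ('')
  [3] 9/10 → 1 ('b')
  [4] 10/2 → 0 ('')
  [5] 2/0 → 1 ('c')
  [6] 0/8 → 0 ('')
  [7] 8/14 → 1 ('d')
  [8] 14/1 → 0 ('')
  [9] 1/17 → 1 ('e')
  [10] 17/12 → 0 ('')
  [11] 12/16 → 1 ('f')
  [12] 16/7 → 0 ('')
  [13] 7/11 → 1 ('g')
  [14] 11/6 → 1 ('g')
  [15] 6/5 → 2 ('gg')
  [16] 5/18 → 0 ('')
  [17] 18/15 → 1 ('h')
  [18] 15/4 → 1 ('h')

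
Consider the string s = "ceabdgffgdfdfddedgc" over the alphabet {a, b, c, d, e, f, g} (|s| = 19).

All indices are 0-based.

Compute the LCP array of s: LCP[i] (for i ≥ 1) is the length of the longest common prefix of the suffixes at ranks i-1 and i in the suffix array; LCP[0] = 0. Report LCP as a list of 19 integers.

rank→(start, suffix):
  0 → (2, 'abdgffgdfdfddedgc')
  1 → (3, 'bdgffgdfdfddedgc')
  2 → (18, 'c')
  3 → (0, 'ceabdgffgdfdfddedgc')
  4 → (13, 'ddedgc')
  5 → (14, 'dedgc')
  6 → (11, 'dfddedgc')
  7 → (9, 'dfdfddedgc')
  8 → (16, 'dgc')
  9 → (4, 'dgffgdfdfddedgc')
  10 → (1, 'eabdgffgdfdfddedgc')
  11 → (15, 'edgc')
  12 → (12, 'fddedgc')
  13 → (10, 'fdfddedgc')
  14 → (6, 'ffgdfdfddedgc')
  15 → (7, 'fgdfdfddedgc')
  16 → (17, 'gc')
  17 → (8, 'gdfdfddedgc')
  18 → (5, 'gffgdfdfddedgc')

SA = [2, 3, 18, 0, 13, 14, 11, 9, 16, 4, 1, 15, 12, 10, 6, 7, 17, 8, 5]
[i] adj suffixes → lcp
  [1] 2/3 → 0 ('')
  [2] 3/18 → 0 ('')
  [3] 18/0 → 1 ('c')
  [4] 0/13 → 0 ('')
  [5] 13/14 → 1 ('d')
  [6] 14/11 → 1 ('d')
  [7] 11/9 → 3 ('dfd')
  [8] 9/16 → 1 ('d')
  [9] 16/4 → 2 ('dg')
  [10] 4/1 → 0 ('')
  [11] 1/15 → 1 ('e')
  [12] 15/12 → 0 ('')
  [13] 12/10 → 2 ('fd')
  [14] 10/6 → 1 ('f')
  [15] 6/7 → 1 ('f')
  [16] 7/17 → 0 ('')
  [17] 17/8 → 1 ('g')
  [18] 8/5 → 1 ('g')

[0, 0, 0, 1, 0, 1, 1, 3, 1, 2, 0, 1, 0, 2, 1, 1, 0, 1, 1]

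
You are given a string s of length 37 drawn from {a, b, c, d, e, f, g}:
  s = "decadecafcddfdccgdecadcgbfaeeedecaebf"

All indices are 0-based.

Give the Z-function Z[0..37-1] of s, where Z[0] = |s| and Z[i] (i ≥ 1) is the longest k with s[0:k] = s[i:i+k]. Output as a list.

Z[0]=37
i=1: i≥r, start 0; Z[1]=0
i=2: i≥r, start 0; Z[2]=0
i=3: i≥r, start 0; Z[3]=0
i=4: i≥r, start 0; Z[4]=4 extend→box=[4,8)
i=5: min(r-i=3, Z[1]=0)=0; Z[5]=0
i=6: min(r-i=2, Z[2]=0)=0; Z[6]=0
i=7: min(r-i=1, Z[3]=0)=0; Z[7]=0
i=8: i≥r, start 0; Z[8]=0
i=9: i≥r, start 0; Z[9]=0
i=10: i≥r, start 0; Z[10]=1 extend→box=[10,11)
i=11: i≥r, start 0; Z[11]=1 extend→box=[11,12)
i=12: i≥r, start 0; Z[12]=0
i=13: i≥r, start 0; Z[13]=1 extend→box=[13,14)
i=14: i≥r, start 0; Z[14]=0
i=15: i≥r, start 0; Z[15]=0
i=16: i≥r, start 0; Z[16]=0
i=17: i≥r, start 0; Z[17]=5 extend→box=[17,22)
i=18: min(r-i=4, Z[1]=0)=0; Z[18]=0
i=19: min(r-i=3, Z[2]=0)=0; Z[19]=0
i=20: min(r-i=2, Z[3]=0)=0; Z[20]=0
i=21: min(r-i=1, Z[4]=4)=1; Z[21]=1
i=22: i≥r, start 0; Z[22]=0
i=23: i≥r, start 0; Z[23]=0
i=24: i≥r, start 0; Z[24]=0
i=25: i≥r, start 0; Z[25]=0
i=26: i≥r, start 0; Z[26]=0
i=27: i≥r, start 0; Z[27]=0
i=28: i≥r, start 0; Z[28]=0
i=29: i≥r, start 0; Z[29]=0
i=30: i≥r, start 0; Z[30]=4 extend→box=[30,34)
i=31: min(r-i=3, Z[1]=0)=0; Z[31]=0
i=32: min(r-i=2, Z[2]=0)=0; Z[32]=0
i=33: min(r-i=1, Z[3]=0)=0; Z[33]=0
i=34: i≥r, start 0; Z[34]=0
i=35: i≥r, start 0; Z[35]=0
i=36: i≥r, start 0; Z[36]=0

[37, 0, 0, 0, 4, 0, 0, 0, 0, 0, 1, 1, 0, 1, 0, 0, 0, 5, 0, 0, 0, 1, 0, 0, 0, 0, 0, 0, 0, 0, 4, 0, 0, 0, 0, 0, 0]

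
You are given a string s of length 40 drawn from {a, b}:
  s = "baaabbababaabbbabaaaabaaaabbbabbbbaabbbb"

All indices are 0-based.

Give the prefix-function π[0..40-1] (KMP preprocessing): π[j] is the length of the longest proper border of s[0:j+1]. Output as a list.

π[0] = 0
j=1 s[j]='a': π[1]=0 (border '')
j=2 s[j]='a': π[2]=0 (border '')
j=3 s[j]='a': π[3]=0 (border '')
j=4 s[j]='b': π[4]=1 (border 'b')
j=5 s[j]='b': k: 1→0; π[5]=1 (border 'b')
j=6 s[j]='a': π[6]=2 (border 'ba')
j=7 s[j]='b': k: 2→0; π[7]=1 (border 'b')
j=8 s[j]='a': π[8]=2 (border 'ba')
j=9 s[j]='b': k: 2→0; π[9]=1 (border 'b')
j=10 s[j]='a': π[10]=2 (border 'ba')
j=11 s[j]='a': π[11]=3 (border 'baa')
j=12 s[j]='b': k: 3→0; π[12]=1 (border 'b')
j=13 s[j]='b': k: 1→0; π[13]=1 (border 'b')
j=14 s[j]='b': k: 1→0; π[14]=1 (border 'b')
j=15 s[j]='a': π[15]=2 (border 'ba')
j=16 s[j]='b': k: 2→0; π[16]=1 (border 'b')
j=17 s[j]='a': π[17]=2 (border 'ba')
j=18 s[j]='a': π[18]=3 (border 'baa')
j=19 s[j]='a': π[19]=4 (border 'baaa')
j=20 s[j]='a': k: 4→0; π[20]=0 (border '')
j=21 s[j]='b': π[21]=1 (border 'b')
j=22 s[j]='a': π[22]=2 (border 'ba')
j=23 s[j]='a': π[23]=3 (border 'baa')
j=24 s[j]='a': π[24]=4 (border 'baaa')
j=25 s[j]='a': k: 4→0; π[25]=0 (border '')
j=26 s[j]='b': π[26]=1 (border 'b')
j=27 s[j]='b': k: 1→0; π[27]=1 (border 'b')
j=28 s[j]='b': k: 1→0; π[28]=1 (border 'b')
j=29 s[j]='a': π[29]=2 (border 'ba')
j=30 s[j]='b': k: 2→0; π[30]=1 (border 'b')
j=31 s[j]='b': k: 1→0; π[31]=1 (border 'b')
j=32 s[j]='b': k: 1→0; π[32]=1 (border 'b')
j=33 s[j]='b': k: 1→0; π[33]=1 (border 'b')
j=34 s[j]='a': π[34]=2 (border 'ba')
j=35 s[j]='a': π[35]=3 (border 'baa')
j=36 s[j]='b': k: 3→0; π[36]=1 (border 'b')
j=37 s[j]='b': k: 1→0; π[37]=1 (border 'b')
j=38 s[j]='b': k: 1→0; π[38]=1 (border 'b')
j=39 s[j]='b': k: 1→0; π[39]=1 (border 'b')

[0, 0, 0, 0, 1, 1, 2, 1, 2, 1, 2, 3, 1, 1, 1, 2, 1, 2, 3, 4, 0, 1, 2, 3, 4, 0, 1, 1, 1, 2, 1, 1, 1, 1, 2, 3, 1, 1, 1, 1]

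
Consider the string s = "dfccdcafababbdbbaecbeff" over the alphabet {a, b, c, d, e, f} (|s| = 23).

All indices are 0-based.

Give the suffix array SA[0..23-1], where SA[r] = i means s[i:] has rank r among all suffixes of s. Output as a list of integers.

sorted suffixes:
  #0 SA[0]=8  'ababbdbbaecbeff'
  #1 SA[1]=10  'abbdbbaecbeff'
  #2 SA[2]=16  'aecbeff'
  #3 SA[3]=6  'afababbdbbaecbeff'
  #4 SA[4]=9  'babbdbbaecbeff'
  #5 SA[5]=15  'baecbeff'
  #6 SA[6]=14  'bbaecbeff'
  #7 SA[7]=11  'bbdbbaecbeff'
  #8 SA[8]=12  'bdbbaecbeff'
  #9 SA[9]=19  'beff'
  #10 SA[10]=5  'cafababbdbbaecbeff'
  #11 SA[11]=18  'cbeff'
  #12 SA[12]=2  'ccdcafababbdbbaecbeff'
  #13 SA[13]=3  'cdcafababbdbbaecbeff'
  #14 SA[14]=13  'dbbaecbeff'
  #15 SA[15]=4  'dcafababbdbbaecbeff'
  #16 SA[16]=0  'dfccdcafababbdbbaecbeff'
  #17 SA[17]=17  'ecbeff'
  #18 SA[18]=20  'eff'
  #19 SA[19]=22  'f'
  #20 SA[20]=7  'fababbdbbaecbeff'
  #21 SA[21]=1  'fccdcafababbdbbaecbeff'
  #22 SA[22]=21  'ff'

[8, 10, 16, 6, 9, 15, 14, 11, 12, 19, 5, 18, 2, 3, 13, 4, 0, 17, 20, 22, 7, 1, 21]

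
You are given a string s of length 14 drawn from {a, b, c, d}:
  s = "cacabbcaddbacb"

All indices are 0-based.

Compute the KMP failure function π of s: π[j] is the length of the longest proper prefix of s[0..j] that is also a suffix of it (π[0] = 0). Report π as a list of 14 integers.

[0, 0, 1, 2, 0, 0, 1, 2, 0, 0, 0, 0, 1, 0]

π[0] = 0
j=1 s[j]='a': π[1]=0 (border '')
j=2 s[j]='c': π[2]=1 (border 'c')
j=3 s[j]='a': π[3]=2 (border 'ca')
j=4 s[j]='b': k: 2→0; π[4]=0 (border '')
j=5 s[j]='b': π[5]=0 (border '')
j=6 s[j]='c': π[6]=1 (border 'c')
j=7 s[j]='a': π[7]=2 (border 'ca')
j=8 s[j]='d': k: 2→0; π[8]=0 (border '')
j=9 s[j]='d': π[9]=0 (border '')
j=10 s[j]='b': π[10]=0 (border '')
j=11 s[j]='a': π[11]=0 (border '')
j=12 s[j]='c': π[12]=1 (border 'c')
j=13 s[j]='b': k: 1→0; π[13]=0 (border '')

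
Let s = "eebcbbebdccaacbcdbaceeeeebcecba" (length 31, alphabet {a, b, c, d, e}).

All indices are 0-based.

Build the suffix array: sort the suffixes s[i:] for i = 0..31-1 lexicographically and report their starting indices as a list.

sorted suffixes:
  #0 SA[0]=30  'a'
  #1 SA[1]=11  'aacbcdbaceeeeebcecba'
  #2 SA[2]=12  'acbcdbaceeeeebcecba'
  #3 SA[3]=18  'aceeeeebcecba'
  #4 SA[4]=29  'ba'
  #5 SA[5]=17  'baceeeeebcecba'
  #6 SA[6]=4  'bbebdccaacbcdbaceeeeebcecba'
  #7 SA[7]=2  'bcbbebdccaacbcdbaceeeeebcecba'
  #8 SA[8]=14  'bcdbaceeeeebcecba'
  #9 SA[9]=25  'bcecba'
  #10 SA[10]=7  'bdccaacbcdbaceeeeebcecba'
  #11 SA[11]=5  'bebdccaacbcdbaceeeeebcecba'
  #12 SA[12]=10  'caacbcdbaceeeeebcecba'
  #13 SA[13]=28  'cba'
  #14 SA[14]=3  'cbbebdccaacbcdbaceeeeebcecba'
  #15 SA[15]=13  'cbcdbaceeeeebcecba'
  #16 SA[16]=9  'ccaacbcdbaceeeeebcecba'
  #17 SA[17]=15  'cdbaceeeeebcecba'
  #18 SA[18]=26  'cecba'
  #19 SA[19]=19  'ceeeeebcecba'
  #20 SA[20]=16  'dbaceeeeebcecba'
  #21 SA[21]=8  'dccaacbcdbaceeeeebcecba'
  #22 SA[22]=1  'ebcbbebdccaacbcdbaceeeeebcecba'
  #23 SA[23]=24  'ebcecba'
  #24 SA[24]=6  'ebdccaacbcdbaceeeeebcecba'
  #25 SA[25]=27  'ecba'
  #26 SA[26]=0  'eebcbbebdccaacbcdbaceeeeebcecba'
  #27 SA[27]=23  'eebcecba'
  #28 SA[28]=22  'eeebcecba'
  #29 SA[29]=21  'eeeebcecba'
  #30 SA[30]=20  'eeeeebcecba'

[30, 11, 12, 18, 29, 17, 4, 2, 14, 25, 7, 5, 10, 28, 3, 13, 9, 15, 26, 19, 16, 8, 1, 24, 6, 27, 0, 23, 22, 21, 20]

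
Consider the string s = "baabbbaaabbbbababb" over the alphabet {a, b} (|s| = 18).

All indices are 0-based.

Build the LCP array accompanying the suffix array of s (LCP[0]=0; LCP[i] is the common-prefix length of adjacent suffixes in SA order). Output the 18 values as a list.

rank→(start, suffix):
  0 → (6, 'aaabbbbababb')
  1 → (1, 'aabbbaaabbbbababb')
  2 → (7, 'aabbbbababb')
  3 → (13, 'ababb')
  4 → (15, 'abb')
  5 → (2, 'abbbaaabbbbababb')
  6 → (8, 'abbbbababb')
  7 → (17, 'b')
  8 → (5, 'baaabbbbababb')
  9 → (0, 'baabbbaaabbbbababb')
  10 → (12, 'bababb')
  11 → (14, 'babb')
  12 → (16, 'bb')
  13 → (4, 'bbaaabbbbababb')
  14 → (11, 'bbababb')
  15 → (3, 'bbbaaabbbbababb')
  16 → (10, 'bbbababb')
  17 → (9, 'bbbbababb')

SA = [6, 1, 7, 13, 15, 2, 8, 17, 5, 0, 12, 14, 16, 4, 11, 3, 10, 9]
rank  pair      lcp
   1  s[6:],s[1:]  2  'aa'
   2  s[1:],s[7:]  5  'aabbb'
   3  s[7:],s[13:]  1  'a'
   4  s[13:],s[15:]  2  'ab'
   5  s[15:],s[2:]  3  'abb'
   6  s[2:],s[8:]  4  'abbb'
   7  s[8:],s[17:]  0  ''
   8  s[17:],s[5:]  1  'b'
   9  s[5:],s[0:]  3  'baa'
  10  s[0:],s[12:]  2  'ba'
  11  s[12:],s[14:]  3  'bab'
  12  s[14:],s[16:]  1  'b'
  13  s[16:],s[4:]  2  'bb'
  14  s[4:],s[11:]  3  'bba'
  15  s[11:],s[3:]  2  'bb'
  16  s[3:],s[10:]  4  'bbba'
  17  s[10:],s[9:]  3  'bbb'

[0, 2, 5, 1, 2, 3, 4, 0, 1, 3, 2, 3, 1, 2, 3, 2, 4, 3]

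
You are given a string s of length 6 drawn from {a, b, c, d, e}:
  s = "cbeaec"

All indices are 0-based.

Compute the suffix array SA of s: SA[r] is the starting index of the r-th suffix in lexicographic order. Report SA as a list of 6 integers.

sorted suffixes:
  #0 SA[0]=3  'aec'
  #1 SA[1]=1  'beaec'
  #2 SA[2]=5  'c'
  #3 SA[3]=0  'cbeaec'
  #4 SA[4]=2  'eaec'
  #5 SA[5]=4  'ec'

[3, 1, 5, 0, 2, 4]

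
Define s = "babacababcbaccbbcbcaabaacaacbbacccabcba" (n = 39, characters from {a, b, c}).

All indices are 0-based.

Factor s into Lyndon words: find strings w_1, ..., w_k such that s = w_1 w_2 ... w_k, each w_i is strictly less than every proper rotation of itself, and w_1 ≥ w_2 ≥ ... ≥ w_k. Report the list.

emit factor 1: 'b' (i=0, period=1)
emit factor 2: 'abac' (i=1, period=4)
emit factor 3: 'ababcbaccbbcbc' (i=5, period=14)
emit factor 4: 'aabaacaacbbacccabcb' (i=19, period=19)
emit factor 5: 'a' (i=38, period=1)

["b", "abac", "ababcbaccbbcbc", "aabaacaacbbacccabcb", "a"]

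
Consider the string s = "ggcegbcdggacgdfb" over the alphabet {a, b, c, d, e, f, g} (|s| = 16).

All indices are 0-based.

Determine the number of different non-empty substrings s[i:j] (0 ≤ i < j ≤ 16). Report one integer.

rank | idx | suffix
   0 |  10 | acgdfb
   1 |  15 | b
   2 |   5 | bcdggacgdfb
   3 |   6 | cdggacgdfb
   4 |   2 | cegbcdggacgdfb
   5 |  11 | cgdfb
   6 |  13 | dfb
   7 |   7 | dggacgdfb
   8 |   3 | egbcdggacgdfb
   9 |  14 | fb
  10 |   9 | gacgdfb
  11 |   4 | gbcdggacgdfb
  12 |   1 | gcegbcdggacgdfb
  13 |  12 | gdfb
  14 |   8 | ggacgdfb
  15 |   0 | ggcegbcdggacgdfb

SA = [10, 15, 5, 6, 2, 11, 13, 7, 3, 14, 9, 4, 1, 12, 8, 0]
rank  pair      lcp
   1  s[10:],s[15:]  0  ''
   2  s[15:],s[5:]  1  'b'
   3  s[5:],s[6:]  0  ''
   4  s[6:],s[2:]  1  'c'
   5  s[2:],s[11:]  1  'c'
   6  s[11:],s[13:]  0  ''
   7  s[13:],s[7:]  1  'd'
   8  s[7:],s[3:]  0  ''
   9  s[3:],s[14:]  0  ''
  10  s[14:],s[9:]  0  ''
  11  s[9:],s[4:]  1  'g'
  12  s[4:],s[1:]  1  'g'
  13  s[1:],s[12:]  1  'g'
  14  s[12:],s[8:]  1  'g'
  15  s[8:],s[0:]  2  'gg'

n(n+1)/2 = 16·17/2 = 136
Σ LCP = 0 + 0 + 1 + 0 + 1 + 1 + 0 + 1 + 0 + 0 + 0 + 1 + 1 + 1 + 1 + 2 = 10
distinct = 136 − 10 = 126

126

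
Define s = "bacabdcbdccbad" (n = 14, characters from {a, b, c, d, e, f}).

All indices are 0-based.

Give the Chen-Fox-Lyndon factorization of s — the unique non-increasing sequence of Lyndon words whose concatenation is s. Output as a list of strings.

["b", "ac", "abdcbdccbad"]

emit factor 1: 'b' (i=0, period=1)
emit factor 2: 'ac' (i=1, period=2)
emit factor 3: 'abdcbdccbad' (i=3, period=11)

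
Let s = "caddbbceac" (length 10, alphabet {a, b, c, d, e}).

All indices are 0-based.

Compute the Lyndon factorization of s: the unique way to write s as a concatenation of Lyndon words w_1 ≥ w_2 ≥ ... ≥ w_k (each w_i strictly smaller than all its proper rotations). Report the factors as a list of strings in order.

emit factor 1: 'c' (i=0, period=1)
emit factor 2: 'addbbce' (i=1, period=7)
emit factor 3: 'ac' (i=8, period=2)

["c", "addbbce", "ac"]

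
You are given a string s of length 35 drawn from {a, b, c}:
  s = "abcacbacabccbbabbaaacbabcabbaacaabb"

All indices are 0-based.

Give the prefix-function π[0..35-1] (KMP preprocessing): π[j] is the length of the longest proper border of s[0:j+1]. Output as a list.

π[0] = 0
j=1 s[j]='b': π[1]=0 (border '')
j=2 s[j]='c': π[2]=0 (border '')
j=3 s[j]='a': π[3]=1 (border 'a')
j=4 s[j]='c': k: 1→0; π[4]=0 (border '')
j=5 s[j]='b': π[5]=0 (border '')
j=6 s[j]='a': π[6]=1 (border 'a')
j=7 s[j]='c': k: 1→0; π[7]=0 (border '')
j=8 s[j]='a': π[8]=1 (border 'a')
j=9 s[j]='b': π[9]=2 (border 'ab')
j=10 s[j]='c': π[10]=3 (border 'abc')
j=11 s[j]='c': k: 3→0; π[11]=0 (border '')
j=12 s[j]='b': π[12]=0 (border '')
j=13 s[j]='b': π[13]=0 (border '')
j=14 s[j]='a': π[14]=1 (border 'a')
j=15 s[j]='b': π[15]=2 (border 'ab')
j=16 s[j]='b': k: 2→0; π[16]=0 (border '')
j=17 s[j]='a': π[17]=1 (border 'a')
j=18 s[j]='a': k: 1→0; π[18]=1 (border 'a')
j=19 s[j]='a': k: 1→0; π[19]=1 (border 'a')
j=20 s[j]='c': k: 1→0; π[20]=0 (border '')
j=21 s[j]='b': π[21]=0 (border '')
j=22 s[j]='a': π[22]=1 (border 'a')
j=23 s[j]='b': π[23]=2 (border 'ab')
j=24 s[j]='c': π[24]=3 (border 'abc')
j=25 s[j]='a': π[25]=4 (border 'abca')
j=26 s[j]='b': k: 4→1; π[26]=2 (border 'ab')
j=27 s[j]='b': k: 2→0; π[27]=0 (border '')
j=28 s[j]='a': π[28]=1 (border 'a')
j=29 s[j]='a': k: 1→0; π[29]=1 (border 'a')
j=30 s[j]='c': k: 1→0; π[30]=0 (border '')
j=31 s[j]='a': π[31]=1 (border 'a')
j=32 s[j]='a': k: 1→0; π[32]=1 (border 'a')
j=33 s[j]='b': π[33]=2 (border 'ab')
j=34 s[j]='b': k: 2→0; π[34]=0 (border '')

[0, 0, 0, 1, 0, 0, 1, 0, 1, 2, 3, 0, 0, 0, 1, 2, 0, 1, 1, 1, 0, 0, 1, 2, 3, 4, 2, 0, 1, 1, 0, 1, 1, 2, 0]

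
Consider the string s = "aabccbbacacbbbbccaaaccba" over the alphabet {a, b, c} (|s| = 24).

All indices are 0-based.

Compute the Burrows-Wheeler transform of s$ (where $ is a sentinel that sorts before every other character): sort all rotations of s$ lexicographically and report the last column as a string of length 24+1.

abc$aabcacbccbbbacaccabab

rank  rotation                   last
    0  $aabccbbacacbbbbccaaaccba  a
    1  a$aabccbbacacbbbbccaaaccb  b
    2  aaaccba$aabccbbacacbbbbcc  c
    3  aabccbbacacbbbbccaaaccba$  $
    4  aaccba$aabccbbacacbbbbcca  a
    5  abccbbacacbbbbccaaaccba$a  a
    6  acacbbbbccaaaccba$aabccbb  b
    7  acbbbbccaaaccba$aabccbbac  c
    8  accba$aabccbbacacbbbbccaa  a
    9  ba$aabccbbacacbbbbccaaacc  c
   10  bacacbbbbccaaaccba$aabccb  b
   11  bbacacbbbbccaaaccba$aabcc  c
   12  bbbbccaaaccba$aabccbbacac  c
   13  bbbccaaaccba$aabccbbacacb  b
   14  bbccaaaccba$aabccbbacacbb  b
   15  bccaaaccba$aabccbbacacbbb  b
   16  bccbbacacbbbbccaaaccba$aa  a
   17  caaaccba$aabccbbacacbbbbc  c
   18  cacbbbbccaaaccba$aabccbba  a
   19  cba$aabccbbacacbbbbccaaac  c
   20  cbbacacbbbbccaaaccba$aabc  c
   21  cbbbbccaaaccba$aabccbbaca  a
   22  ccaaaccba$aabccbbacacbbbb  b
   23  ccba$aabccbbacacbbbbccaaa  a
   24  ccbbacacbbbbccaaaccba$aab  b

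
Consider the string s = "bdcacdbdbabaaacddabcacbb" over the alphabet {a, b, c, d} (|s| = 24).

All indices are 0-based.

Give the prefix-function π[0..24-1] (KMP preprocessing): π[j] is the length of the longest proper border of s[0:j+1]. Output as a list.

π[0] = 0
j=1 s[j]='d': π[1]=0 (border '')
j=2 s[j]='c': π[2]=0 (border '')
j=3 s[j]='a': π[3]=0 (border '')
j=4 s[j]='c': π[4]=0 (border '')
j=5 s[j]='d': π[5]=0 (border '')
j=6 s[j]='b': π[6]=1 (border 'b')
j=7 s[j]='d': π[7]=2 (border 'bd')
j=8 s[j]='b': k: 2→0; π[8]=1 (border 'b')
j=9 s[j]='a': k: 1→0; π[9]=0 (border '')
j=10 s[j]='b': π[10]=1 (border 'b')
j=11 s[j]='a': k: 1→0; π[11]=0 (border '')
j=12 s[j]='a': π[12]=0 (border '')
j=13 s[j]='a': π[13]=0 (border '')
j=14 s[j]='c': π[14]=0 (border '')
j=15 s[j]='d': π[15]=0 (border '')
j=16 s[j]='d': π[16]=0 (border '')
j=17 s[j]='a': π[17]=0 (border '')
j=18 s[j]='b': π[18]=1 (border 'b')
j=19 s[j]='c': k: 1→0; π[19]=0 (border '')
j=20 s[j]='a': π[20]=0 (border '')
j=21 s[j]='c': π[21]=0 (border '')
j=22 s[j]='b': π[22]=1 (border 'b')
j=23 s[j]='b': k: 1→0; π[23]=1 (border 'b')

[0, 0, 0, 0, 0, 0, 1, 2, 1, 0, 1, 0, 0, 0, 0, 0, 0, 0, 1, 0, 0, 0, 1, 1]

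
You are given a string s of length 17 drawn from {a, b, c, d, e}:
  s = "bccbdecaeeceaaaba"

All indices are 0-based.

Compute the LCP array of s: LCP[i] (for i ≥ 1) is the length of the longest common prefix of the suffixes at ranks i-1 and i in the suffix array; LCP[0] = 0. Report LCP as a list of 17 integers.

[0, 1, 2, 1, 1, 0, 1, 1, 0, 1, 1, 1, 0, 0, 1, 2, 1]

sorted suffixes:
  #0 SA[0]=16  'a'
  #1 SA[1]=12  'aaaba'
  #2 SA[2]=13  'aaba'
  #3 SA[3]=14  'aba'
  #4 SA[4]=7  'aeeceaaaba'
  #5 SA[5]=15  'ba'
  #6 SA[6]=0  'bccbdecaeeceaaaba'
  #7 SA[7]=3  'bdecaeeceaaaba'
  #8 SA[8]=6  'caeeceaaaba'
  #9 SA[9]=2  'cbdecaeeceaaaba'
  #10 SA[10]=1  'ccbdecaeeceaaaba'
  #11 SA[11]=10  'ceaaaba'
  #12 SA[12]=4  'decaeeceaaaba'
  #13 SA[13]=11  'eaaaba'
  #14 SA[14]=5  'ecaeeceaaaba'
  #15 SA[15]=9  'eceaaaba'
  #16 SA[16]=8  'eeceaaaba'

SA = [16, 12, 13, 14, 7, 15, 0, 3, 6, 2, 1, 10, 4, 11, 5, 9, 8]
i: (SA[i-1],SA[i]) lcp shared
  1: (16,12) 1 'a'
  2: (12,13) 2 'aa'
  3: (13,14) 1 'a'
  4: (14,7) 1 'a'
  5: (7,15) 0 ''
  6: (15,0) 1 'b'
  7: (0,3) 1 'b'
  8: (3,6) 0 ''
  9: (6,2) 1 'c'
  10: (2,1) 1 'c'
  11: (1,10) 1 'c'
  12: (10,4) 0 ''
  13: (4,11) 0 ''
  14: (11,5) 1 'e'
  15: (5,9) 2 'ec'
  16: (9,8) 1 'e'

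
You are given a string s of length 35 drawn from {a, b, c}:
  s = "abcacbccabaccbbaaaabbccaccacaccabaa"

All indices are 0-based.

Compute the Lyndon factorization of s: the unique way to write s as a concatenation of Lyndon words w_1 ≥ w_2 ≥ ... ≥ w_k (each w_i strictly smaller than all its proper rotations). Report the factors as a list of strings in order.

["abcacbcc", "abaccbb", "aaaabbccaccacaccab", "a", "a"]

emit factor 1: 'abcacbcc' (i=0, period=8)
emit factor 2: 'abaccbb' (i=8, period=7)
emit factor 3: 'aaaabbccaccacaccab' (i=15, period=18)
emit factor 4: 'a' (i=33, period=1)
emit factor 5: 'a' (i=34, period=1)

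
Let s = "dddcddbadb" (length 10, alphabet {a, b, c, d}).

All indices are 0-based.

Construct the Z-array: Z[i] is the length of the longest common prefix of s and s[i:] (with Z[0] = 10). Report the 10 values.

[10, 2, 1, 0, 2, 1, 0, 0, 1, 0]

Z[0]=10
i=1: fresh scan; Z[1]=2 scan→box=[1,3)
i=2: min(r-i=1, Z[1]=2)=1; Z[2]=1
i=3: fresh scan; Z[3]=0
i=4: fresh scan; Z[4]=2 scan→box=[4,6)
i=5: min(r-i=1, Z[1]=2)=1; Z[5]=1
i=6: fresh scan; Z[6]=0
i=7: fresh scan; Z[7]=0
i=8: fresh scan; Z[8]=1 scan→box=[8,9)
i=9: fresh scan; Z[9]=0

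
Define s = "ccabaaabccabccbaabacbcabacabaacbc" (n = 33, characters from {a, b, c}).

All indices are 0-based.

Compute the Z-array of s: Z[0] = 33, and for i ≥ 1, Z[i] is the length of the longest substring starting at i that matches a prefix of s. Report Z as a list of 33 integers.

Z[0]=33
i=1: outside box; Z[1]=1 grow→box=[1,2)
i=2: outside box; Z[2]=0
i=3: outside box; Z[3]=0
i=4: outside box; Z[4]=0
i=5: outside box; Z[5]=0
i=6: outside box; Z[6]=0
i=7: outside box; Z[7]=0
i=8: outside box; Z[8]=4 grow→box=[8,12)
i=9: min(r-i=3, Z[1]=1)=1; Z[9]=1
i=10: min(r-i=2, Z[2]=0)=0; Z[10]=0
i=11: min(r-i=1, Z[3]=0)=0; Z[11]=0
i=12: outside box; Z[12]=2 grow→box=[12,14)
i=13: min(r-i=1, Z[1]=1)=1; Z[13]=1
i=14: outside box; Z[14]=0
i=15: outside box; Z[15]=0
i=16: outside box; Z[16]=0
i=17: outside box; Z[17]=0
i=18: outside box; Z[18]=0
i=19: outside box; Z[19]=1 grow→box=[19,20)
i=20: outside box; Z[20]=0
i=21: outside box; Z[21]=1 grow→box=[21,22)
i=22: outside box; Z[22]=0
i=23: outside box; Z[23]=0
i=24: outside box; Z[24]=0
i=25: outside box; Z[25]=1 grow→box=[25,26)
i=26: outside box; Z[26]=0
i=27: outside box; Z[27]=0
i=28: outside box; Z[28]=0
i=29: outside box; Z[29]=0
i=30: outside box; Z[30]=1 grow→box=[30,31)
i=31: outside box; Z[31]=0
i=32: outside box; Z[32]=1 grow→box=[32,33)

[33, 1, 0, 0, 0, 0, 0, 0, 4, 1, 0, 0, 2, 1, 0, 0, 0, 0, 0, 1, 0, 1, 0, 0, 0, 1, 0, 0, 0, 0, 1, 0, 1]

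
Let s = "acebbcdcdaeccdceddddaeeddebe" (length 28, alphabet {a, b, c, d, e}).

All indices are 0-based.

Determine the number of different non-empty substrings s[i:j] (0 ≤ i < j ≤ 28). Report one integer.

rank→(start, suffix):
  0 → (0, 'acebbcdcdaeccdceddddaeeddebe')
  1 → (9, 'aeccdceddddaeeddebe')
  2 → (20, 'aeeddebe')
  3 → (3, 'bbcdcdaeccdceddddaeeddebe')
  4 → (4, 'bcdcdaeccdceddddaeeddebe')
  5 → (26, 'be')
  6 → (11, 'ccdceddddaeeddebe')
  7 → (7, 'cdaeccdceddddaeeddebe')
  8 → (5, 'cdcdaeccdceddddaeeddebe')
  9 → (12, 'cdceddddaeeddebe')
  10 → (1, 'cebbcdcdaeccdceddddaeeddebe')
  11 → (14, 'ceddddaeeddebe')
  12 → (8, 'daeccdceddddaeeddebe')
  13 → (19, 'daeeddebe')
  14 → (6, 'dcdaeccdceddddaeeddebe')
  15 → (13, 'dceddddaeeddebe')
  16 → (18, 'ddaeeddebe')
  17 → (17, 'dddaeeddebe')
  18 → (16, 'ddddaeeddebe')
  19 → (23, 'ddebe')
  20 → (24, 'debe')
  21 → (27, 'e')
  22 → (2, 'ebbcdcdaeccdceddddaeeddebe')
  23 → (25, 'ebe')
  24 → (10, 'eccdceddddaeeddebe')
  25 → (15, 'eddddaeeddebe')
  26 → (22, 'eddebe')
  27 → (21, 'eeddebe')

SA = [0, 9, 20, 3, 4, 26, 11, 7, 5, 12, 1, 14, 8, 19, 6, 13, 18, 17, 16, 23, 24, 27, 2, 25, 10, 15, 22, 21]
i: (SA[i-1],SA[i]) lcp shared
  1: (0,9) 1 'a'
  2: (9,20) 2 'ae'
  3: (20,3) 0 ''
  4: (3,4) 1 'b'
  5: (4,26) 1 'b'
  6: (26,11) 0 ''
  7: (11,7) 1 'c'
  8: (7,5) 2 'cd'
  9: (5,12) 3 'cdc'
  10: (12,1) 1 'c'
  11: (1,14) 2 'ce'
  12: (14,8) 0 ''
  13: (8,19) 3 'dae'
  14: (19,6) 1 'd'
  15: (6,13) 2 'dc'
  16: (13,18) 1 'd'
  17: (18,17) 2 'dd'
  18: (17,16) 3 'ddd'
  19: (16,23) 2 'dd'
  20: (23,24) 1 'd'
  21: (24,27) 0 ''
  22: (27,2) 1 'e'
  23: (2,25) 2 'eb'
  24: (25,10) 1 'e'
  25: (10,15) 1 'e'
  26: (15,22) 3 'edd'
  27: (22,21) 1 'e'

n(n+1)/2 = 28·29/2 = 406
Σ LCP = 0 + 1 + 2 + 0 + 1 + 1 + 0 + 1 + 2 + 3 + 1 + 2 + 0 + 3 + 1 + 2 + 1 + 2 + 3 + 2 + 1 + 0 + 1 + 2 + 1 + 1 + 3 + 1 = 38
distinct = 406 − 38 = 368

368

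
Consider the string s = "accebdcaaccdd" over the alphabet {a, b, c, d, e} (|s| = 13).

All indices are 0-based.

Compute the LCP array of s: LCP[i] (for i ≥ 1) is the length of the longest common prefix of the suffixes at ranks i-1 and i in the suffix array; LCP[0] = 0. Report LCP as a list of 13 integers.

sorted suffixes:
  #0 SA[0]=7  'aaccdd'
  #1 SA[1]=8  'accdd'
  #2 SA[2]=0  'accebdcaaccdd'
  #3 SA[3]=4  'bdcaaccdd'
  #4 SA[4]=6  'caaccdd'
  #5 SA[5]=9  'ccdd'
  #6 SA[6]=1  'ccebdcaaccdd'
  #7 SA[7]=10  'cdd'
  #8 SA[8]=2  'cebdcaaccdd'
  #9 SA[9]=12  'd'
  #10 SA[10]=5  'dcaaccdd'
  #11 SA[11]=11  'dd'
  #12 SA[12]=3  'ebdcaaccdd'

SA = [7, 8, 0, 4, 6, 9, 1, 10, 2, 12, 5, 11, 3]
i: (SA[i-1],SA[i]) lcp shared
  1: (7,8) 1 'a'
  2: (8,0) 3 'acc'
  3: (0,4) 0 ''
  4: (4,6) 0 ''
  5: (6,9) 1 'c'
  6: (9,1) 2 'cc'
  7: (1,10) 1 'c'
  8: (10,2) 1 'c'
  9: (2,12) 0 ''
  10: (12,5) 1 'd'
  11: (5,11) 1 'd'
  12: (11,3) 0 ''

[0, 1, 3, 0, 0, 1, 2, 1, 1, 0, 1, 1, 0]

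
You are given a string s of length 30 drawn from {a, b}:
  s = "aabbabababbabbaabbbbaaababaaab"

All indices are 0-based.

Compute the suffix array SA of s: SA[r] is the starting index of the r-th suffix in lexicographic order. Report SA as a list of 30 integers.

[26, 20, 27, 21, 0, 14, 28, 24, 22, 4, 6, 11, 1, 8, 15, 29, 25, 19, 13, 23, 3, 5, 10, 7, 18, 12, 2, 9, 17, 16]

rank→(start, suffix):
  0 → (26, 'aaab')
  1 → (20, 'aaababaaab')
  2 → (27, 'aab')
  3 → (21, 'aababaaab')
  4 → (0, 'aabbabababbabbaabbbbaaababaaab')
  5 → (14, 'aabbbbaaababaaab')
  6 → (28, 'ab')
  7 → (24, 'abaaab')
  8 → (22, 'ababaaab')
  9 → (4, 'abababbabbaabbbbaaababaaab')
  10 → (6, 'ababbabbaabbbbaaababaaab')
  11 → (11, 'abbaabbbbaaababaaab')
  12 → (1, 'abbabababbabbaabbbbaaababaaab')
  13 → (8, 'abbabbaabbbbaaababaaab')
  14 → (15, 'abbbbaaababaaab')
  15 → (29, 'b')
  16 → (25, 'baaab')
  17 → (19, 'baaababaaab')
  18 → (13, 'baabbbbaaababaaab')
  19 → (23, 'babaaab')
  20 → (3, 'babababbabbaabbbbaaababaaab')
  21 → (5, 'bababbabbaabbbbaaababaaab')
  22 → (10, 'babbaabbbbaaababaaab')
  23 → (7, 'babbabbaabbbbaaababaaab')
  24 → (18, 'bbaaababaaab')
  25 → (12, 'bbaabbbbaaababaaab')
  26 → (2, 'bbabababbabbaabbbbaaababaaab')
  27 → (9, 'bbabbaabbbbaaababaaab')
  28 → (17, 'bbbaaababaaab')
  29 → (16, 'bbbbaaababaaab')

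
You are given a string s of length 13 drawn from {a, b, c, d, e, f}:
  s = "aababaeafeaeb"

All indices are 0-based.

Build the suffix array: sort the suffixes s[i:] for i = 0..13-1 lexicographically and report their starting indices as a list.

rank | idx | suffix
   0 |   0 | aababaeafeaeb
   1 |   1 | ababaeafeaeb
   2 |   3 | abaeafeaeb
   3 |   5 | aeafeaeb
   4 |  10 | aeb
   5 |   7 | afeaeb
   6 |  12 | b
   7 |   2 | babaeafeaeb
   8 |   4 | baeafeaeb
   9 |   9 | eaeb
  10 |   6 | eafeaeb
  11 |  11 | eb
  12 |   8 | feaeb

[0, 1, 3, 5, 10, 7, 12, 2, 4, 9, 6, 11, 8]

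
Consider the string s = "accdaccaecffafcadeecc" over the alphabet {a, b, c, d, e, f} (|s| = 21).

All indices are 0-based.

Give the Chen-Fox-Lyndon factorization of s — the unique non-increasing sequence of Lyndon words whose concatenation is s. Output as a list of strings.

emit factor 1: 'accd' (i=0, period=4)
emit factor 2: 'accaecffafcadeecc' (i=4, period=17)

["accd", "accaecffafcadeecc"]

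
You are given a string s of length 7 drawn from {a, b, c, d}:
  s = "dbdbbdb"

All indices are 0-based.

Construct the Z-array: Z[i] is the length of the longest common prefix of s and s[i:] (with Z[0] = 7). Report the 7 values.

Z[0]=7
i=1: fresh scan; Z[1]=0
i=2: fresh scan; Z[2]=2 scan→box=[2,4)
i=3: min(r-i=1, Z[1]=0)=0; Z[3]=0
i=4: fresh scan; Z[4]=0
i=5: fresh scan; Z[5]=2 scan→box=[5,7)
i=6: min(r-i=1, Z[1]=0)=0; Z[6]=0

[7, 0, 2, 0, 0, 2, 0]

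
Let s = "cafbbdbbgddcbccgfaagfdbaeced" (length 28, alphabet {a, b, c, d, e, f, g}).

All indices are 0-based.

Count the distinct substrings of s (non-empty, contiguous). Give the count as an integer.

rank→(start, suffix):
  0 → (17, 'aagfdbaeced')
  1 → (23, 'aeced')
  2 → (1, 'afbbdbbgddcbccgfaagfdbaeced')
  3 → (18, 'agfdbaeced')
  4 → (22, 'baeced')
  5 → (3, 'bbdbbgddcbccgfaagfdbaeced')
  6 → (6, 'bbgddcbccgfaagfdbaeced')
  7 → (12, 'bccgfaagfdbaeced')
  8 → (4, 'bdbbgddcbccgfaagfdbaeced')
  9 → (7, 'bgddcbccgfaagfdbaeced')
  10 → (0, 'cafbbdbbgddcbccgfaagfdbaeced')
  11 → (11, 'cbccgfaagfdbaeced')
  12 → (13, 'ccgfaagfdbaeced')
  13 → (25, 'ced')
  14 → (14, 'cgfaagfdbaeced')
  15 → (27, 'd')
  16 → (21, 'dbaeced')
  17 → (5, 'dbbgddcbccgfaagfdbaeced')
  18 → (10, 'dcbccgfaagfdbaeced')
  19 → (9, 'ddcbccgfaagfdbaeced')
  20 → (24, 'eced')
  21 → (26, 'ed')
  22 → (16, 'faagfdbaeced')
  23 → (2, 'fbbdbbgddcbccgfaagfdbaeced')
  24 → (20, 'fdbaeced')
  25 → (8, 'gddcbccgfaagfdbaeced')
  26 → (15, 'gfaagfdbaeced')
  27 → (19, 'gfdbaeced')

SA = [17, 23, 1, 18, 22, 3, 6, 12, 4, 7, 0, 11, 13, 25, 14, 27, 21, 5, 10, 9, 24, 26, 16, 2, 20, 8, 15, 19]
[i] adj suffixes → lcp
  [1] 17/23 → 1 ('a')
  [2] 23/1 → 1 ('a')
  [3] 1/18 → 1 ('a')
  [4] 18/22 → 0 ('')
  [5] 22/3 → 1 ('b')
  [6] 3/6 → 2 ('bb')
  [7] 6/12 → 1 ('b')
  [8] 12/4 → 1 ('b')
  [9] 4/7 → 1 ('b')
  [10] 7/0 → 0 ('')
  [11] 0/11 → 1 ('c')
  [12] 11/13 → 1 ('c')
  [13] 13/25 → 1 ('c')
  [14] 25/14 → 1 ('c')
  [15] 14/27 → 0 ('')
  [16] 27/21 → 1 ('d')
  [17] 21/5 → 2 ('db')
  [18] 5/10 → 1 ('d')
  [19] 10/9 → 1 ('d')
  [20] 9/24 → 0 ('')
  [21] 24/26 → 1 ('e')
  [22] 26/16 → 0 ('')
  [23] 16/2 → 1 ('f')
  [24] 2/20 → 1 ('f')
  [25] 20/8 → 0 ('')
  [26] 8/15 → 1 ('g')
  [27] 15/19 → 2 ('gf')

n(n+1)/2 = 28·29/2 = 406
Σ LCP = 0 + 1 + 1 + 1 + 0 + 1 + 2 + 1 + 1 + 1 + 0 + 1 + 1 + 1 + 1 + 0 + 1 + 2 + 1 + 1 + 0 + 1 + 0 + 1 + 1 + 0 + 1 + 2 = 24
distinct = 406 − 24 = 382

382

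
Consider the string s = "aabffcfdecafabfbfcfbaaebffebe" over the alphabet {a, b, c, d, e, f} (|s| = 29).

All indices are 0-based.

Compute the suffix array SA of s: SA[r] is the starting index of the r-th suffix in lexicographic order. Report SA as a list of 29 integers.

sorted suffixes:
  #0 SA[0]=0  'aabffcfdecafabfbfcfbaaebffebe'
  #1 SA[1]=20  'aaebffebe'
  #2 SA[2]=12  'abfbfcfbaaebffebe'
  #3 SA[3]=1  'abffcfdecafabfbfcfbaaebffebe'
  #4 SA[4]=21  'aebffebe'
  #5 SA[5]=10  'afabfbfcfbaaebffebe'
  #6 SA[6]=19  'baaebffebe'
  #7 SA[7]=27  'be'
  #8 SA[8]=13  'bfbfcfbaaebffebe'
  #9 SA[9]=15  'bfcfbaaebffebe'
  #10 SA[10]=2  'bffcfdecafabfbfcfbaaebffebe'
  #11 SA[11]=23  'bffebe'
  #12 SA[12]=9  'cafabfbfcfbaaebffebe'
  #13 SA[13]=17  'cfbaaebffebe'
  #14 SA[14]=5  'cfdecafabfbfcfbaaebffebe'
  #15 SA[15]=7  'decafabfbfcfbaaebffebe'
  #16 SA[16]=28  'e'
  #17 SA[17]=26  'ebe'
  #18 SA[18]=22  'ebffebe'
  #19 SA[19]=8  'ecafabfbfcfbaaebffebe'
  #20 SA[20]=11  'fabfbfcfbaaebffebe'
  #21 SA[21]=18  'fbaaebffebe'
  #22 SA[22]=14  'fbfcfbaaebffebe'
  #23 SA[23]=16  'fcfbaaebffebe'
  #24 SA[24]=4  'fcfdecafabfbfcfbaaebffebe'
  #25 SA[25]=6  'fdecafabfbfcfbaaebffebe'
  #26 SA[26]=25  'febe'
  #27 SA[27]=3  'ffcfdecafabfbfcfbaaebffebe'
  #28 SA[28]=24  'ffebe'

[0, 20, 12, 1, 21, 10, 19, 27, 13, 15, 2, 23, 9, 17, 5, 7, 28, 26, 22, 8, 11, 18, 14, 16, 4, 6, 25, 3, 24]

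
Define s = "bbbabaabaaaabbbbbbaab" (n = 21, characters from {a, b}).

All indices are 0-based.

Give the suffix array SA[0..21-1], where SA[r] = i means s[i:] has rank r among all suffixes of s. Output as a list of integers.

[8, 9, 18, 5, 10, 19, 6, 3, 11, 20, 7, 17, 4, 2, 16, 1, 15, 0, 14, 13, 12]

rank | idx | suffix
   0 |   8 | aaaabbbbbbaab
   1 |   9 | aaabbbbbbaab
   2 |  18 | aab
   3 |   5 | aabaaaabbbbbbaab
   4 |  10 | aabbbbbbaab
   5 |  19 | ab
   6 |   6 | abaaaabbbbbbaab
   7 |   3 | abaabaaaabbbbbbaab
   8 |  11 | abbbbbbaab
   9 |  20 | b
  10 |   7 | baaaabbbbbbaab
  11 |  17 | baab
  12 |   4 | baabaaaabbbbbbaab
  13 |   2 | babaabaaaabbbbbbaab
  14 |  16 | bbaab
  15 |   1 | bbabaabaaaabbbbbbaab
  16 |  15 | bbbaab
  17 |   0 | bbbabaabaaaabbbbbbaab
  18 |  14 | bbbbaab
  19 |  13 | bbbbbaab
  20 |  12 | bbbbbbaab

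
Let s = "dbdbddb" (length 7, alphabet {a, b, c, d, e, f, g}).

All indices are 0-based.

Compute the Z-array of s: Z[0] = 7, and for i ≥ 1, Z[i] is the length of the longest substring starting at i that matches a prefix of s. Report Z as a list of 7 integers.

[7, 0, 3, 0, 1, 2, 0]

Z[0]=7
i=1: i≥r, start 0; Z[1]=0
i=2: i≥r, start 0; Z[2]=3 extend→box=[2,5)
i=3: min(r-i=2, Z[1]=0)=0; Z[3]=0
i=4: min(r-i=1, Z[2]=3)=1; Z[4]=1
i=5: i≥r, start 0; Z[5]=2 extend→box=[5,7)
i=6: min(r-i=1, Z[1]=0)=0; Z[6]=0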